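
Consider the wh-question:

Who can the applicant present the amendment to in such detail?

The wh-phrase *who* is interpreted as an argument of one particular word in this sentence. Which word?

In situ: The applicant can present the amendment to who in such detail.
'who' is the object of the preposition 'to' (recipient of 'present'). Wh-movement fronts it, leaving a gap right after 'to':
Who can the applicant present the amendment to ___ in such detail?

to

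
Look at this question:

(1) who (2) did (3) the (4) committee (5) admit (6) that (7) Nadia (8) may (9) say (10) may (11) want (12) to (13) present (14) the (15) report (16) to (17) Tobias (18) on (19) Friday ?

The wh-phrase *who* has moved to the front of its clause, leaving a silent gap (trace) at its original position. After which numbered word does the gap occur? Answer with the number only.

9

Underlying clause: The committee did admit that Nadia may say who may want to present the report to Tobias on Friday.
'who' is the subject of the clause embedded under 'say'. It moves to the left edge, and the trace sits right after 'say':
Who did the committee admit that Nadia may say ___ may want to present the report to Tobias on Friday?
'say' is word 9.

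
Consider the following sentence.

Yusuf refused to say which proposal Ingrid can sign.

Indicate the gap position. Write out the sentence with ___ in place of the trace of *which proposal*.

In situ: Ingrid can sign which proposal.
'which proposal' functions as the direct object of 'sign'. The gap is right after 'sign'.

Yusuf refused to say which proposal Ingrid can sign ___.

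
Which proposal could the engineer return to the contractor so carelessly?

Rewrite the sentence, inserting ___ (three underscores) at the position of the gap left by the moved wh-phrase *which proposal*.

Before movement: The engineer could return which proposal to the contractor so carelessly.
The filler 'which proposal' is interpreted as the direct object of 'return'. The gap is right after 'return'.

Which proposal could the engineer return ___ to the contractor so carelessly?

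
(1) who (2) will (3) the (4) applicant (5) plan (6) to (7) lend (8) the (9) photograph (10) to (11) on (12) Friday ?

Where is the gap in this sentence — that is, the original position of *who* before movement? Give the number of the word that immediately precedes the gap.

Before movement: The applicant will plan to lend the photograph to who on Friday.
The filler 'who' is interpreted as the object of the preposition 'to' (recipient of 'lend'). Wh-movement fronts it, leaving a gap right after 'to':
Who will the applicant plan to lend the photograph to ___ on Friday?
'to' is word 10.

10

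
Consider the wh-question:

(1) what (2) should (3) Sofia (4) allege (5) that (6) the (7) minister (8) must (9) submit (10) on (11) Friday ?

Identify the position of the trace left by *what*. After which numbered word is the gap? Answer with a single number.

9

Underlying clause: Sofia should allege that the minister must submit what on Friday.
'what' functions as the direct object of 'submit'. Wh-movement fronts it, leaving a gap right after 'submit':
What should Sofia allege that the minister must submit ___ on Friday?
'submit' is word 9.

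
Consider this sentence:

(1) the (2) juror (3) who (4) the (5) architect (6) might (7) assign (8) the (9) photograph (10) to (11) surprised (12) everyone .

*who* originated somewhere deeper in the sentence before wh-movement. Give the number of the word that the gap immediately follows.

'who' functions as the object of the preposition 'to' (recipient of 'assign'). Wh-movement fronts it, leaving a gap right after 'to':
The juror who the architect might assign the photograph to ___ surprised everyone.
'to' is word 10.

10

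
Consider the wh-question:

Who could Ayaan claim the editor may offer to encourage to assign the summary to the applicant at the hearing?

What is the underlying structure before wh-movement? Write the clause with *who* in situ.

'who' functions as the direct object of 'encourage'. Wh-movement fronts it, leaving a gap right after 'encourage':
Who could Ayaan claim the editor may offer to encourage ___ to assign the summary to the applicant at the hearing?

Ayaan could claim the editor may offer to encourage who to assign the summary to the applicant at the hearing.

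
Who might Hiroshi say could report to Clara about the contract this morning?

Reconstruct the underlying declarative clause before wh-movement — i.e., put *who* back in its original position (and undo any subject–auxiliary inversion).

The filler 'who' is interpreted as the subject of the clause embedded under 'say'. Wh-movement fronts it, leaving a gap right after 'say':
Who might Hiroshi say ___ could report to Clara about the contract this morning?

Hiroshi might say who could report to Clara about the contract this morning.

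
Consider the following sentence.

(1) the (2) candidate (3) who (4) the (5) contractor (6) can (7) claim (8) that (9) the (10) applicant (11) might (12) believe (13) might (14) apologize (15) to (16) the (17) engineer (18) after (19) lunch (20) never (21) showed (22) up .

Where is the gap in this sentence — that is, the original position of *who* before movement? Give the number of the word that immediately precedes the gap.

12

The filler 'who' is interpreted as the subject of the clause embedded under 'believe'. Fronting leaves a gap immediately after 'believe':
The candidate who the contractor can claim that the applicant might believe ___ might apologize to the engineer after lunch never showed up.
'believe' is word 12.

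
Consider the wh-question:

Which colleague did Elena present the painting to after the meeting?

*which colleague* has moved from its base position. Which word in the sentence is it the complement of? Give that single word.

to

In situ: Elena did present the painting to which colleague after the meeting.
'which colleague' functions as the object of the preposition 'to' (recipient of 'present'). It moves to the left edge, and the trace sits right after 'to':
Which colleague did Elena present the painting to ___ after the meeting?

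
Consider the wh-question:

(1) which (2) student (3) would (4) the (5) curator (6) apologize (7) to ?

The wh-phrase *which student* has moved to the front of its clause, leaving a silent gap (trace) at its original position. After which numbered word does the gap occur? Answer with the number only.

Pre-movement form: The curator would apologize to which student.
'which student' is the object of the preposition 'to'. Wh-movement fronts it, leaving a gap right after 'to':
Which student would the curator apologize to ___?
'to' is word 7.

7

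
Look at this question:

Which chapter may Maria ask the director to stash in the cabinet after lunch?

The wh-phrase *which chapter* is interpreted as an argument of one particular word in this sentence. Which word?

Pre-movement form: Maria may ask the director to stash which chapter in the cabinet after lunch.
'which chapter' functions as the direct object of 'stash'. Fronting leaves a gap immediately after 'stash':
Which chapter may Maria ask the director to stash ___ in the cabinet after lunch?

stash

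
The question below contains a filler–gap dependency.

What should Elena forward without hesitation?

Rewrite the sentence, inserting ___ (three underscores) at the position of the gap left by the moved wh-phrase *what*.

What should Elena forward ___ without hesitation?

In situ: Elena should forward what without hesitation.
'what' functions as the direct object of 'forward'. The gap is right after 'forward'.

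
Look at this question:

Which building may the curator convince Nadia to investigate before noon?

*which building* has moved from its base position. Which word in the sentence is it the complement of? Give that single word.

In situ: The curator may convince Nadia to investigate which building before noon.
The filler 'which building' is interpreted as the direct object of 'investigate'. It moves to the left edge, and the trace sits right after 'investigate':
Which building may the curator convince Nadia to investigate ___ before noon?

investigate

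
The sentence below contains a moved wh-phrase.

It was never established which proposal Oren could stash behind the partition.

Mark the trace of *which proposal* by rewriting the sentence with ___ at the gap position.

It was never established which proposal Oren could stash ___ behind the partition.

In situ: Oren could stash which proposal behind the partition.
'which proposal' functions as the direct object of 'stash'. The gap is right after 'stash'.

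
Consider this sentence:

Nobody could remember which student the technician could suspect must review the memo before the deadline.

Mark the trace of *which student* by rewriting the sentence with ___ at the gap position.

Nobody could remember which student the technician could suspect ___ must review the memo before the deadline.

Underlying clause: The technician could suspect which student must review the memo before the deadline.
The filler 'which student' is interpreted as the subject of the clause embedded under 'suspect'. The gap is right after 'suspect'.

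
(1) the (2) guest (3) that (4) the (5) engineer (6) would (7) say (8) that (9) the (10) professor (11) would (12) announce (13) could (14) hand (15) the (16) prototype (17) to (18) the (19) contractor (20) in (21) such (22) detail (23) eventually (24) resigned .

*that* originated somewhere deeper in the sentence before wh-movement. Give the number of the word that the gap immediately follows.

12

The filler 'that' is interpreted as the subject of the clause embedded under 'announce'. It moves to the left edge, and the trace sits right after 'announce':
The guest that the engineer would say that the professor would announce ___ could hand the prototype to the contractor in such detail eventually resigned.
'announce' is word 12.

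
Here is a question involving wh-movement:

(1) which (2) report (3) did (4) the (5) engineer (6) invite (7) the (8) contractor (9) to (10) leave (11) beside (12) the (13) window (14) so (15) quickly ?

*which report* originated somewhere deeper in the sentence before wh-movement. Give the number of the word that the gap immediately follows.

10

Before movement: The engineer did invite the contractor to leave which report beside the window so quickly.
The filler 'which report' is interpreted as the direct object of 'leave'. Fronting leaves a gap immediately after 'leave':
Which report did the engineer invite the contractor to leave ___ beside the window so quickly?
'leave' is word 10.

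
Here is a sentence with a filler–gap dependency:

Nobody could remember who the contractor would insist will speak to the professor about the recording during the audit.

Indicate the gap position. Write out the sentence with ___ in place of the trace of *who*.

Nobody could remember who the contractor would insist ___ will speak to the professor about the recording during the audit.

Before movement: The contractor would insist who will speak to the professor about the recording during the audit.
'who' functions as the subject of the clause embedded under 'insist'. The gap is right after 'insist'.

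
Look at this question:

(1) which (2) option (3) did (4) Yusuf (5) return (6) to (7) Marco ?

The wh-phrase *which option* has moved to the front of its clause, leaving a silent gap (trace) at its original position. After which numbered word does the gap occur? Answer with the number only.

5

Pre-movement form: Yusuf did return which option to Marco.
'which option' functions as the direct object of 'return'. Fronting leaves a gap immediately after 'return':
Which option did Yusuf return ___ to Marco?
'return' is word 5.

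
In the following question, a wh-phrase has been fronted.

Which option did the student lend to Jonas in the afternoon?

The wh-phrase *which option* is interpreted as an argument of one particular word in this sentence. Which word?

Underlying clause: The student did lend which option to Jonas in the afternoon.
The filler 'which option' is interpreted as the direct object of 'lend'. It moves to the left edge, and the trace sits right after 'lend':
Which option did the student lend ___ to Jonas in the afternoon?

lend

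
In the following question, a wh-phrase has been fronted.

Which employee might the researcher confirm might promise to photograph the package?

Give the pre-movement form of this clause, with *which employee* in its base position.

'which employee' is the subject of the clause embedded under 'confirm'. It moves to the left edge, and the trace sits right after 'confirm':
Which employee might the researcher confirm ___ might promise to photograph the package?

The researcher might confirm which employee might promise to photograph the package.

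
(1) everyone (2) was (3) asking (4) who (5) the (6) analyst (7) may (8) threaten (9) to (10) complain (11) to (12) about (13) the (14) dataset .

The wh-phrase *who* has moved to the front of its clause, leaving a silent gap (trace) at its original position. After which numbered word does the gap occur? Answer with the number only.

11

In situ: The analyst may threaten to complain to who about the dataset.
'who' is the object of the preposition 'to'. Fronting leaves a gap immediately after 'to':
Everyone was asking who the analyst may threaten to complain to ___ about the dataset.
'to' is word 11.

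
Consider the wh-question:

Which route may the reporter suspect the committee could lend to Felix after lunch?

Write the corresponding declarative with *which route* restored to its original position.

'which route' functions as the direct object of 'lend'. Wh-movement fronts it, leaving a gap right after 'lend':
Which route may the reporter suspect the committee could lend ___ to Felix after lunch?

The reporter may suspect the committee could lend which route to Felix after lunch.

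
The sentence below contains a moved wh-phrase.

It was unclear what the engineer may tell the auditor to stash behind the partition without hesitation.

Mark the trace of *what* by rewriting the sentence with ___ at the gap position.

Pre-movement form: The engineer may tell the auditor to stash what behind the partition without hesitation.
The filler 'what' is interpreted as the direct object of 'stash'. The gap is right after 'stash'.

It was unclear what the engineer may tell the auditor to stash ___ behind the partition without hesitation.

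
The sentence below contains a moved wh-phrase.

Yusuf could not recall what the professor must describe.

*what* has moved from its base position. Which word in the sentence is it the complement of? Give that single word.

Pre-movement form: The professor must describe what.
'what' is the direct object of 'describe'. Wh-movement fronts it, leaving a gap right after 'describe':
Yusuf could not recall what the professor must describe ___.

describe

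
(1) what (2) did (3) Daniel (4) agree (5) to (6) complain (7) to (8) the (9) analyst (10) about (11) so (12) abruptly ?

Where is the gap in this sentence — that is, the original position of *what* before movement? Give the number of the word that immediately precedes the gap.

10

Pre-movement form: Daniel did agree to complain to the analyst about what so abruptly.
'what' functions as the object of the preposition 'about'. Fronting leaves a gap immediately after 'about':
What did Daniel agree to complain to the analyst about ___ so abruptly?
'about' is word 10.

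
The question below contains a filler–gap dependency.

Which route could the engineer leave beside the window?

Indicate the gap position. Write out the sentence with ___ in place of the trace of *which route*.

Which route could the engineer leave ___ beside the window?

Before movement: The engineer could leave which route beside the window.
'which route' is the direct object of 'leave'. The gap is right after 'leave'.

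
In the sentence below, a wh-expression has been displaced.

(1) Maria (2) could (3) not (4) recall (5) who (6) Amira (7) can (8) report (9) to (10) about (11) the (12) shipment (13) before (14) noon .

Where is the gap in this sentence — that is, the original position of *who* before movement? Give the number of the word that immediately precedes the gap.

In situ: Amira can report to who about the shipment before noon.
'who' functions as the object of the preposition 'to'. It moves to the left edge, and the trace sits right after 'to':
Maria could not recall who Amira can report to ___ about the shipment before noon.
'to' is word 9.

9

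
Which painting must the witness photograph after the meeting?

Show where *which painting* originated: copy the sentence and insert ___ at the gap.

Which painting must the witness photograph ___ after the meeting?

Pre-movement form: The witness must photograph which painting after the meeting.
'which painting' is the direct object of 'photograph'. The gap is right after 'photograph'.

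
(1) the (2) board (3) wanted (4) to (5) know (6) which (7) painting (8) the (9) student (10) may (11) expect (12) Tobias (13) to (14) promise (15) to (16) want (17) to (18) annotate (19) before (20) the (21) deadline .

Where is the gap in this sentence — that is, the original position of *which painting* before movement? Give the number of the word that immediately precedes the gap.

Pre-movement form: The student may expect Tobias to promise to want to annotate which painting before the deadline.
The filler 'which painting' is interpreted as the direct object of 'annotate'. Wh-movement fronts it, leaving a gap right after 'annotate':
The board wanted to know which painting the student may expect Tobias to promise to want to annotate ___ before the deadline.
'annotate' is word 18.

18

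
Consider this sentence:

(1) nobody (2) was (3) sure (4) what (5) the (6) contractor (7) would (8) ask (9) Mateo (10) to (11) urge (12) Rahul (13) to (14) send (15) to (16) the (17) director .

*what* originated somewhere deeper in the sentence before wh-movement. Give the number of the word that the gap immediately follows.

14

Before movement: The contractor would ask Mateo to urge Rahul to send what to the director.
'what' functions as the direct object of 'send'. It moves to the left edge, and the trace sits right after 'send':
Nobody was sure what the contractor would ask Mateo to urge Rahul to send ___ to the director.
'send' is word 14.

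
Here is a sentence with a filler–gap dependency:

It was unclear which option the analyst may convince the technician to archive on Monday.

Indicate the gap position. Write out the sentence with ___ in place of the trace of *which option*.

It was unclear which option the analyst may convince the technician to archive ___ on Monday.

Underlying clause: The analyst may convince the technician to archive which option on Monday.
The filler 'which option' is interpreted as the direct object of 'archive'. The gap is right after 'archive'.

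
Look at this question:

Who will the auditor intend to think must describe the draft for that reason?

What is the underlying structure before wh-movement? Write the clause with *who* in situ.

The auditor will intend to think who must describe the draft for that reason.

'who' functions as the subject of the clause embedded under 'think'. It moves to the left edge, and the trace sits right after 'think':
Who will the auditor intend to think ___ must describe the draft for that reason?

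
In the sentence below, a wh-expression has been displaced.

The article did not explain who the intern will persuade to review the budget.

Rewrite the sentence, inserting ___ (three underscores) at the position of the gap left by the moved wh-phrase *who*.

Pre-movement form: The intern will persuade who to review the budget.
'who' is the direct object of 'persuade'. The gap is right after 'persuade'.

The article did not explain who the intern will persuade ___ to review the budget.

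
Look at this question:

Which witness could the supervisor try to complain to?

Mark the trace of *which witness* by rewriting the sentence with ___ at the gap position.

Which witness could the supervisor try to complain to ___?

Underlying clause: The supervisor could try to complain to which witness.
The filler 'which witness' is interpreted as the object of the preposition 'to'. The gap is right after 'to'.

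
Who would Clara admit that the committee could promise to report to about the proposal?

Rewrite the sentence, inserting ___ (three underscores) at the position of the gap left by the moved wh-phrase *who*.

Who would Clara admit that the committee could promise to report to ___ about the proposal?

Pre-movement form: Clara would admit that the committee could promise to report to who about the proposal.
'who' is the object of the preposition 'to'. The gap is right after 'to'.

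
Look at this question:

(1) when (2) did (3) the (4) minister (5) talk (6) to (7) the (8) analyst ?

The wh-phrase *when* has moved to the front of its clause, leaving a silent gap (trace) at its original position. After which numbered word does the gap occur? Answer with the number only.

8

Before movement: The minister did talk to the analyst when.
'when' functions as the temporal adjunct. Wh-movement fronts it, leaving a gap right after 'analyst':
When did the minister talk to the analyst ___?
'analyst' is word 8.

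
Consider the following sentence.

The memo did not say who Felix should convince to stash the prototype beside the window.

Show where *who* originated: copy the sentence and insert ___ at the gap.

The memo did not say who Felix should convince ___ to stash the prototype beside the window.

In situ: Felix should convince who to stash the prototype beside the window.
The filler 'who' is interpreted as the direct object of 'convince'. The gap is right after 'convince'.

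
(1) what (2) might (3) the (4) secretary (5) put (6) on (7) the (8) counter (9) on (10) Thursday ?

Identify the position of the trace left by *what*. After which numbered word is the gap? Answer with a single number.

5

Pre-movement form: The secretary might put what on the counter on Thursday.
The filler 'what' is interpreted as the direct object of 'put'. It moves to the left edge, and the trace sits right after 'put':
What might the secretary put ___ on the counter on Thursday?
'put' is word 5.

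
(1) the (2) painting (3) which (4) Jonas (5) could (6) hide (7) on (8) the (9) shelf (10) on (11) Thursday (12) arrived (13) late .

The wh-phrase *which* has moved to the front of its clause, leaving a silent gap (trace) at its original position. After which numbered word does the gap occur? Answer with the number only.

The filler 'which' is interpreted as the direct object of 'hide'. Fronting leaves a gap immediately after 'hide':
The painting which Jonas could hide ___ on the shelf on Thursday arrived late.
'hide' is word 6.

6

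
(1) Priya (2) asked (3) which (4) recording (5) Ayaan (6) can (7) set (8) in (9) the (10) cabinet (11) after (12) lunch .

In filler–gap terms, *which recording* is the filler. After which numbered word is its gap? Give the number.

Before movement: Ayaan can set which recording in the cabinet after lunch.
'which recording' is the direct object of 'set'. It moves to the left edge, and the trace sits right after 'set':
Priya asked which recording Ayaan can set ___ in the cabinet after lunch.
'set' is word 7.

7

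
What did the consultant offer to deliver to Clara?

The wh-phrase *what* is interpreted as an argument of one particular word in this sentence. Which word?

deliver

Underlying clause: The consultant did offer to deliver what to Clara.
'what' functions as the direct object of 'deliver'. Fronting leaves a gap immediately after 'deliver':
What did the consultant offer to deliver ___ to Clara?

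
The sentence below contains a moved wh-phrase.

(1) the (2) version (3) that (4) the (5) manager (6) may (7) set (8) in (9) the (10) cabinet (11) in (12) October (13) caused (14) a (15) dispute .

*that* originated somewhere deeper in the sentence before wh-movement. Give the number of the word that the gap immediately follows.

7

'that' functions as the direct object of 'set'. Wh-movement fronts it, leaving a gap right after 'set':
The version that the manager may set ___ in the cabinet in October caused a dispute.
'set' is word 7.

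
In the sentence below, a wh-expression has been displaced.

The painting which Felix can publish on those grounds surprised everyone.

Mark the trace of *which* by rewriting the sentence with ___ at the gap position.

'which' is the direct object of 'publish'. The gap is right after 'publish'.

The painting which Felix can publish ___ on those grounds surprised everyone.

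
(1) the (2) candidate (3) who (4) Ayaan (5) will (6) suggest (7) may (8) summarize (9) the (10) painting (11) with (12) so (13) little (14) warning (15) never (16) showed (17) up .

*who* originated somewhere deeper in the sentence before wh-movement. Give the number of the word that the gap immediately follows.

6

The filler 'who' is interpreted as the subject of the clause embedded under 'suggest'. Wh-movement fronts it, leaving a gap right after 'suggest':
The candidate who Ayaan will suggest ___ may summarize the painting with so little warning never showed up.
'suggest' is word 6.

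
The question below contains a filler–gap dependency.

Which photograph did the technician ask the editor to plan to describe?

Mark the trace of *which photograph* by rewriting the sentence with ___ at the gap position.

Which photograph did the technician ask the editor to plan to describe ___?

Pre-movement form: The technician did ask the editor to plan to describe which photograph.
'which photograph' is the direct object of 'describe'. The gap is right after 'describe'.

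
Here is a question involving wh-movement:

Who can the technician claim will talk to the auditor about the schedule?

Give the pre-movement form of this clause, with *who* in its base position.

The technician can claim who will talk to the auditor about the schedule.

'who' is the subject of the clause embedded under 'claim'. Fronting leaves a gap immediately after 'claim':
Who can the technician claim ___ will talk to the auditor about the schedule?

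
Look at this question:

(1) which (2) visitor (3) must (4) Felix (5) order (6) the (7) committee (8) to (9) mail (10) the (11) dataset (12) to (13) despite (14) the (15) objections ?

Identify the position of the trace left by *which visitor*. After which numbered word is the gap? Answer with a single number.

Before movement: Felix must order the committee to mail the dataset to which visitor despite the objections.
'which visitor' functions as the object of the preposition 'to' (recipient of 'mail'). It moves to the left edge, and the trace sits right after 'to':
Which visitor must Felix order the committee to mail the dataset to ___ despite the objections?
'to' is word 12.

12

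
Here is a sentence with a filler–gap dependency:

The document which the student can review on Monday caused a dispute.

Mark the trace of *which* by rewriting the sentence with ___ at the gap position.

The document which the student can review ___ on Monday caused a dispute.

The filler 'which' is interpreted as the direct object of 'review'. The gap is right after 'review'.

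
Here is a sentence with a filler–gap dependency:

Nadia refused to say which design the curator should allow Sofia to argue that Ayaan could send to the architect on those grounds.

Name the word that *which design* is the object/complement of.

Underlying clause: The curator should allow Sofia to argue that Ayaan could send which design to the architect on those grounds.
'which design' functions as the direct object of 'send'. Wh-movement fronts it, leaving a gap right after 'send':
Nadia refused to say which design the curator should allow Sofia to argue that Ayaan could send ___ to the architect on those grounds.

send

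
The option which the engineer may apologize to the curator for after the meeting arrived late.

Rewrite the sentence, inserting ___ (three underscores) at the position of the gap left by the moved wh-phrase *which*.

The option which the engineer may apologize to the curator for ___ after the meeting arrived late.

'which' is the object of the preposition 'for'. The gap is right after 'for'.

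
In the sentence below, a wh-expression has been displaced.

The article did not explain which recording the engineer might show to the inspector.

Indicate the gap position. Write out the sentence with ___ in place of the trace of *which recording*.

The article did not explain which recording the engineer might show ___ to the inspector.

Pre-movement form: The engineer might show which recording to the inspector.
'which recording' functions as the direct object of 'show'. The gap is right after 'show'.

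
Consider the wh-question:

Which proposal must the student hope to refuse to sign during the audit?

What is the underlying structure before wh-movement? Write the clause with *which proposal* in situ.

The student must hope to refuse to sign which proposal during the audit.

'which proposal' functions as the direct object of 'sign'. It moves to the left edge, and the trace sits right after 'sign':
Which proposal must the student hope to refuse to sign ___ during the audit?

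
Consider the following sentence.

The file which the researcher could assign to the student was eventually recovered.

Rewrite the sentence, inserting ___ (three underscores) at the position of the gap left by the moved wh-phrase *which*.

'which' is the direct object of 'assign'. The gap is right after 'assign'.

The file which the researcher could assign ___ to the student was eventually recovered.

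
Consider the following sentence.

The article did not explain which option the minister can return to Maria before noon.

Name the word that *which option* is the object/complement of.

In situ: The minister can return which option to Maria before noon.
The filler 'which option' is interpreted as the direct object of 'return'. Fronting leaves a gap immediately after 'return':
The article did not explain which option the minister can return ___ to Maria before noon.

return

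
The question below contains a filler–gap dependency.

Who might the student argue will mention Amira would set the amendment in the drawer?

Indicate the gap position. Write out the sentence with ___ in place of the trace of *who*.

Who might the student argue ___ will mention Amira would set the amendment in the drawer?

Before movement: The student might argue who will mention Amira would set the amendment in the drawer.
The filler 'who' is interpreted as the subject of the clause embedded under 'argue'. The gap is right after 'argue'.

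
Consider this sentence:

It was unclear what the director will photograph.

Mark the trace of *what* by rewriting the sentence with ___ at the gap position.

It was unclear what the director will photograph ___.

Before movement: The director will photograph what.
'what' is the direct object of 'photograph'. The gap is right after 'photograph'.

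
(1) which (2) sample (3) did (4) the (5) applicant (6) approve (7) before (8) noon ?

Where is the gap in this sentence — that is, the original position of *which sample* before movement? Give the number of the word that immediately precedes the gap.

Underlying clause: The applicant did approve which sample before noon.
'which sample' functions as the direct object of 'approve'. Fronting leaves a gap immediately after 'approve':
Which sample did the applicant approve ___ before noon?
'approve' is word 6.

6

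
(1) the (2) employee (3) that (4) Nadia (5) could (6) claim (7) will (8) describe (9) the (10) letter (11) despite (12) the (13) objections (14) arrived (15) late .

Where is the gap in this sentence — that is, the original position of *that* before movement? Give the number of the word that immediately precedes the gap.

6

The filler 'that' is interpreted as the subject of the clause embedded under 'claim'. Fronting leaves a gap immediately after 'claim':
The employee that Nadia could claim ___ will describe the letter despite the objections arrived late.
'claim' is word 6.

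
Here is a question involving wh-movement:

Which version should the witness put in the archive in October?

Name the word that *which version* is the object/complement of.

put

Underlying clause: The witness should put which version in the archive in October.
'which version' is the direct object of 'put'. It moves to the left edge, and the trace sits right after 'put':
Which version should the witness put ___ in the archive in October?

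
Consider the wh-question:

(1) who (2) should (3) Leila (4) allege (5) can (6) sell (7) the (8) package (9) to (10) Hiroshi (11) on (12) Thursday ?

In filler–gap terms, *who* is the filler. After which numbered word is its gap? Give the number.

4

Underlying clause: Leila should allege who can sell the package to Hiroshi on Thursday.
'who' functions as the subject of the clause embedded under 'allege'. Fronting leaves a gap immediately after 'allege':
Who should Leila allege ___ can sell the package to Hiroshi on Thursday?
'allege' is word 4.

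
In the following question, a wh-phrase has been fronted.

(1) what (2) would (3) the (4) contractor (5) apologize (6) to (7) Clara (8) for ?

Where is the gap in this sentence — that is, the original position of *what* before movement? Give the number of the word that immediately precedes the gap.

8

Underlying clause: The contractor would apologize to Clara for what.
The filler 'what' is interpreted as the object of the preposition 'for'. It moves to the left edge, and the trace sits right after 'for':
What would the contractor apologize to Clara for ___?
'for' is word 8.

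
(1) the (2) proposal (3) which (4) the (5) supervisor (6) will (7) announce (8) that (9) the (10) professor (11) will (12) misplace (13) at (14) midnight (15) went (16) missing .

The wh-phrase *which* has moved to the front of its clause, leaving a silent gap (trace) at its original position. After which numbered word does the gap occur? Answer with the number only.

12

The filler 'which' is interpreted as the direct object of 'misplace'. It moves to the left edge, and the trace sits right after 'misplace':
The proposal which the supervisor will announce that the professor will misplace ___ at midnight went missing.
'misplace' is word 12.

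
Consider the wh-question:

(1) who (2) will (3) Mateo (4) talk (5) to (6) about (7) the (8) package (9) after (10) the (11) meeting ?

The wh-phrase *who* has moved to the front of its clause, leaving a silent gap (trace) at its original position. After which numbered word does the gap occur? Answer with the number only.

5

Pre-movement form: Mateo will talk to who about the package after the meeting.
The filler 'who' is interpreted as the object of the preposition 'to'. It moves to the left edge, and the trace sits right after 'to':
Who will Mateo talk to ___ about the package after the meeting?
'to' is word 5.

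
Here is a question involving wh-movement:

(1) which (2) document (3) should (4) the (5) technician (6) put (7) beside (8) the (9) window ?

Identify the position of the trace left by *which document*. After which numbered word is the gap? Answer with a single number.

Underlying clause: The technician should put which document beside the window.
'which document' functions as the direct object of 'put'. It moves to the left edge, and the trace sits right after 'put':
Which document should the technician put ___ beside the window?
'put' is word 6.

6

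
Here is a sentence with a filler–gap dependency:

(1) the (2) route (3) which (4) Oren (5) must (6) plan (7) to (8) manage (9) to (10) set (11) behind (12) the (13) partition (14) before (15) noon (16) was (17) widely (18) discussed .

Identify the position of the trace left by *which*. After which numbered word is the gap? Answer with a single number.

'which' functions as the direct object of 'set'. It moves to the left edge, and the trace sits right after 'set':
The route which Oren must plan to manage to set ___ behind the partition before noon was widely discussed.
'set' is word 10.

10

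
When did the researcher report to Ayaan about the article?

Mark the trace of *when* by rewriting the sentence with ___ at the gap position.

When did the researcher report to Ayaan about the article ___?

Before movement: The researcher did report to Ayaan about the article when.
The filler 'when' is interpreted as the temporal adjunct. The gap is right after 'article'.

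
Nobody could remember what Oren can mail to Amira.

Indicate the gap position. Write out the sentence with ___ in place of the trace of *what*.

Nobody could remember what Oren can mail ___ to Amira.

Pre-movement form: Oren can mail what to Amira.
'what' functions as the direct object of 'mail'. The gap is right after 'mail'.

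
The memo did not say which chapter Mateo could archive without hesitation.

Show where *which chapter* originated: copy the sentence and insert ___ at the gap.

Underlying clause: Mateo could archive which chapter without hesitation.
'which chapter' functions as the direct object of 'archive'. The gap is right after 'archive'.

The memo did not say which chapter Mateo could archive ___ without hesitation.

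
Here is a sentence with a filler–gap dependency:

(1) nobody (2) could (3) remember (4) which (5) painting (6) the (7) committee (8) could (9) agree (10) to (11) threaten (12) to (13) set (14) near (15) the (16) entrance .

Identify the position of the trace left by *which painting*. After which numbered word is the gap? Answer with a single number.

Underlying clause: The committee could agree to threaten to set which painting near the entrance.
'which painting' functions as the direct object of 'set'. Fronting leaves a gap immediately after 'set':
Nobody could remember which painting the committee could agree to threaten to set ___ near the entrance.
'set' is word 13.

13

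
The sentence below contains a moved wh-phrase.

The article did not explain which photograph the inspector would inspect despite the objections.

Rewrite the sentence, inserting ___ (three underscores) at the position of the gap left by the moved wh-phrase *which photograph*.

Pre-movement form: The inspector would inspect which photograph despite the objections.
The filler 'which photograph' is interpreted as the direct object of 'inspect'. The gap is right after 'inspect'.

The article did not explain which photograph the inspector would inspect ___ despite the objections.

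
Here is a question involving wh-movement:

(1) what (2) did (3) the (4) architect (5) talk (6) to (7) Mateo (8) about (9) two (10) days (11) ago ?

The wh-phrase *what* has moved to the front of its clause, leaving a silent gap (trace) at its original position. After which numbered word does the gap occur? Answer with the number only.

8

Before movement: The architect did talk to Mateo about what two days ago.
'what' functions as the object of the preposition 'about'. Fronting leaves a gap immediately after 'about':
What did the architect talk to Mateo about ___ two days ago?
'about' is word 8.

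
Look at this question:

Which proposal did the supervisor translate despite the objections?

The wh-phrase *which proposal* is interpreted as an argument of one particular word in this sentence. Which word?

translate

In situ: The supervisor did translate which proposal despite the objections.
'which proposal' is the direct object of 'translate'. It moves to the left edge, and the trace sits right after 'translate':
Which proposal did the supervisor translate ___ despite the objections?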